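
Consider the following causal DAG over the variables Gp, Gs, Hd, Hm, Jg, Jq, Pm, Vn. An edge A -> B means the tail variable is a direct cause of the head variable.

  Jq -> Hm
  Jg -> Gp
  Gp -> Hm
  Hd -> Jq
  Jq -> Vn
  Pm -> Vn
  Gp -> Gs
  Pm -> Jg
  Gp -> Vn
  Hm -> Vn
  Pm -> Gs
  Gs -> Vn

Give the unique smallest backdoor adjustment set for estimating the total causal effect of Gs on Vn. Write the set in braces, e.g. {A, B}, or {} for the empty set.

{Gp, Pm}

Variables eligible for adjustment (non-descendants of Gs, excluding Gs and Vn): {Gp, Hd, Hm, Jg, Jq, Pm}.
Backdoor paths from Gs to Vn:
  P1: Gs <- Pm -> Jg -> Gp -> Hm <- Jq -> Vn
  P2: Gs <- Pm -> Jg -> Gp -> Hm -> Vn
  P3: Gs <- Pm -> Jg -> Gp -> Vn
  P4: Gs <- Pm -> Vn
  P5: Gs <- Gp <- Jg <- Pm -> Vn
  P6: Gs <- Gp -> Hm <- Jq -> Vn
  P7: Gs <- Gp -> Hm -> Vn
  P8: Gs <- Gp -> Vn
The empty set is not sufficient: P2 (Gs <- Pm -> Jg -> Gp -> Hm -> Vn) has no collider blocking it and no conditioned non-collider, so it is open.
Try {Gp, Pm}:
  P1: blocked at fork node Pm ∈ conditioning set.
  P2: blocked at fork node Pm ∈ conditioning set.
  P3: blocked at fork node Pm ∈ conditioning set.
  P4: blocked at fork node Pm ∈ conditioning set.
  P5: blocked at chain node Gp ∈ conditioning set.
  P6: blocked at fork node Gp ∈ conditioning set.
  P7: blocked at fork node Gp ∈ conditioning set.
  P8: blocked at fork node Gp ∈ conditioning set.
{Gp, Pm} contains no descendant of Gs and blocks every backdoor path.
Every element of {Gp, Pm} is needed (dropping Gp leaves P7 open; dropping Pm leaves P4 open), so no proper subset is valid.
Among all size-2 subsets of the eligible variables, only {Gp, Pm} blocks every backdoor path, so it is the unique smallest valid adjustment set.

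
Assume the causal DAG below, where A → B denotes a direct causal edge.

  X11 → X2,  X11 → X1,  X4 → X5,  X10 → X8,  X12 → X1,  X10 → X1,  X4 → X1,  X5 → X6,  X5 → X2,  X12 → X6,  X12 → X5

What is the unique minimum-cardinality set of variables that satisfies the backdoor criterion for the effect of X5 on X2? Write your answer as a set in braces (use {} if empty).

Variables eligible for adjustment (non-descendants of X5, excluding X5 and X2): {X1, X10, X11, X12, X4, X8}.
Backdoor paths from X5 to X2:
  P1: X5 <- X4 -> X1 <- X11 -> X2
  P2: X5 <- X12 -> X1 <- X11 -> X2
Each backdoor path contains an unconditioned collider, so every path is already blocked with the empty conditioning set:
  P1: blocked at collider X1 (neither it nor any descendant is in the conditioning set).
  P2: blocked at collider X1 (neither it nor any descendant is in the conditioning set).
The empty set is therefore the unique smallest valid set.

{}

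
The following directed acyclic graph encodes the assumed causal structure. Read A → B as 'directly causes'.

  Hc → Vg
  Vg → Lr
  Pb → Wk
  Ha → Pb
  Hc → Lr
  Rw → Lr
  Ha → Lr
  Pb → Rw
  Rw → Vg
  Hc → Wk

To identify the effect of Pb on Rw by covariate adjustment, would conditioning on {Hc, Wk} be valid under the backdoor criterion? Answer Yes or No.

Backdoor paths from Pb to Rw (paths whose first edge points into Pb):
  P1: Pb <- Ha -> Lr <- Rw
  P2: Pb <- Ha -> Lr <- Hc -> Vg <- Rw
  P3: Pb <- Ha -> Lr <- Vg <- Rw
Condition 1 (no descendant of Pb in the set): FAILS — Wk is a descendant of Pb.
Condition 2 (every backdoor path blocked by {Hc, Wk}):
  P1: blocked at collider Lr (neither it nor any descendant is in the conditioning set).
  P2: blocked at collider Lr (neither it nor any descendant is in the conditioning set).
  P3: blocked at collider Lr (neither it nor any descendant is in the conditioning set).
{Hc, Wk} does not satisfy the backdoor criterion.

No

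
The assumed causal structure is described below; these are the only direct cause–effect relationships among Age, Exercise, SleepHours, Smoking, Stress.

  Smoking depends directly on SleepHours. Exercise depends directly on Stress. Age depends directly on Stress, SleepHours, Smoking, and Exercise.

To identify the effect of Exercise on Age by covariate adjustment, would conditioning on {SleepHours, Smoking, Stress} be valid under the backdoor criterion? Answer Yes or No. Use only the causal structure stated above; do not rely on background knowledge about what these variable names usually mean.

Backdoor paths from Exercise to Age (paths whose first edge points into Exercise):
  P1: Exercise <- Stress -> Age
Condition 1 (no descendant of Exercise in the set): holds — descendants of Exercise are {Age}; none are in {SleepHours, Smoking, Stress}.
Condition 2 (every backdoor path blocked by {SleepHours, Smoking, Stress}):
  P1: blocked at fork node Stress ∈ conditioning set.
{SleepHours, Smoking, Stress} satisfies the backdoor criterion.

Yes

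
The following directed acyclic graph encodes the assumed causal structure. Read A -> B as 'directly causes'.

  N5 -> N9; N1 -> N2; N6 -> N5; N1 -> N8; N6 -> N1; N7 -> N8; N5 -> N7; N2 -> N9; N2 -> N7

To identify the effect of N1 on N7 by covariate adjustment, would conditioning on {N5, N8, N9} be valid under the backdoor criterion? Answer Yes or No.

Backdoor paths from N1 to N7 (paths whose first edge points into N1):
  P1: N1 <- N6 -> N5 -> N7
  P2: N1 <- N6 -> N5 -> N9 <- N2 -> N7
Condition 1 (no descendant of N1 in the set): FAILS — N8 and N9 are descendants of N1.
Condition 2 (every backdoor path blocked by {N5, N8, N9}):
  P1: blocked at chain node N5 ∈ conditioning set.
  P2: blocked at chain node N5 ∈ conditioning set.
{N5, N8, N9} does not satisfy the backdoor criterion.

No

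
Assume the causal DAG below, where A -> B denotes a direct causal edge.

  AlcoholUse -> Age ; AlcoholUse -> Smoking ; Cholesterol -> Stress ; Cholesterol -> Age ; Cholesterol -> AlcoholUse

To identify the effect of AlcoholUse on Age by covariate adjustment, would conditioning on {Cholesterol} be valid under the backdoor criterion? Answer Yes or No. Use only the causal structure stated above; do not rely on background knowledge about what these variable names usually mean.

Backdoor paths from AlcoholUse to Age (paths whose first edge points into AlcoholUse):
  P1: AlcoholUse <- Cholesterol -> Age
Condition 1 (no descendant of AlcoholUse in the set): holds — descendants of AlcoholUse are {Age, Smoking}; none are in {Cholesterol}.
Condition 2 (every backdoor path blocked by {Cholesterol}):
  P1: blocked at fork node Cholesterol ∈ conditioning set.
{Cholesterol} satisfies the backdoor criterion.

Yes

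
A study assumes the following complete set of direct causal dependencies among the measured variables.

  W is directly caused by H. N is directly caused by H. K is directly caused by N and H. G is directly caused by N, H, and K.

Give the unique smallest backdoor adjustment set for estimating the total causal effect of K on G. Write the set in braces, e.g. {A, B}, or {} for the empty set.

Variables eligible for adjustment (non-descendants of K, excluding K and G): {H, N, W}.
Backdoor paths from K to G:
  P1: K <- H -> N -> G
  P2: K <- H -> G
  P3: K <- N <- H -> G
  P4: K <- N -> G
The empty set is not sufficient: P1 (K <- H -> N -> G) has no collider blocking it and no conditioned non-collider, so it is open.
Try {H, N}:
  P1: blocked at fork node H ∈ conditioning set.
  P2: blocked at fork node H ∈ conditioning set.
  P3: blocked at chain node N ∈ conditioning set.
  P4: blocked at fork node N ∈ conditioning set.
{H, N} contains no descendant of K and blocks every backdoor path.
Every element of {H, N} is needed (dropping H leaves P2 open; dropping N leaves P4 open), so no proper subset is valid.
Among all size-2 subsets of the eligible variables, only {H, N} blocks every backdoor path, so it is the unique smallest valid adjustment set.

{H, N}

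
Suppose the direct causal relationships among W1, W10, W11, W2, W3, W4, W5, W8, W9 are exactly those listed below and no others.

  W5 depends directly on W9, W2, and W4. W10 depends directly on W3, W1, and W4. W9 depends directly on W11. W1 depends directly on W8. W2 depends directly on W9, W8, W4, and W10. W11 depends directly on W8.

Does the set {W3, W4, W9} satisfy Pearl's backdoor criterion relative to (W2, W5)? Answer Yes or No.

Backdoor paths from W2 to W5 (paths whose first edge points into W2):
  P1: W2 <- W8 -> W1 -> W10 <- W4 -> W5
  P2: W2 <- W8 -> W11 -> W9 -> W5
  P3: W2 <- W4 -> W10 <- W1 <- W8 -> W11 -> W9 -> W5
  P4: W2 <- W4 -> W5
  P5: W2 <- W9 <- W11 <- W8 -> W1 -> W10 <- W4 -> W5
  P6: W2 <- W9 -> W5
  P7: W2 <- W10 <- W1 <- W8 -> W11 -> W9 -> W5
  P8: W2 <- W10 <- W4 -> W5
Condition 1 (no descendant of W2 in the set): holds — descendants of W2 are {W5}; none are in {W3, W4, W9}.
Condition 2 (every backdoor path blocked by {W3, W4, W9}):
  P1: blocked at collider W10 (neither it nor any descendant is in the conditioning set).
  P2: blocked at chain node W9 ∈ conditioning set.
  P3: blocked at fork node W4 ∈ conditioning set.
  P4: blocked at fork node W4 ∈ conditioning set.
  P5: blocked at chain node W9 ∈ conditioning set.
  P6: blocked at fork node W9 ∈ conditioning set.
  P7: blocked at chain node W9 ∈ conditioning set.
  P8: blocked at fork node W4 ∈ conditioning set.
{W3, W4, W9} satisfies the backdoor criterion.

Yes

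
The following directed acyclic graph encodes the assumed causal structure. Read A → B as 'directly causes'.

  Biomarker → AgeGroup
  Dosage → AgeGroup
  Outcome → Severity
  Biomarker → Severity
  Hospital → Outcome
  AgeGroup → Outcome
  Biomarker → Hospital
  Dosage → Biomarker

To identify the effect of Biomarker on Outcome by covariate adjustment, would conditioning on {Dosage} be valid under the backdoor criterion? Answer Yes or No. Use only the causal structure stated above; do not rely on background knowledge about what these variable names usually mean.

Backdoor paths from Biomarker to Outcome (paths whose first edge points into Biomarker):
  P1: Biomarker <- Dosage -> AgeGroup -> Outcome
Condition 1 (no descendant of Biomarker in the set): holds — descendants of Biomarker are {AgeGroup, Hospital, Outcome, Severity}; none are in {Dosage}.
Condition 2 (every backdoor path blocked by {Dosage}):
  P1: blocked at fork node Dosage ∈ conditioning set.
{Dosage} satisfies the backdoor criterion.

Yes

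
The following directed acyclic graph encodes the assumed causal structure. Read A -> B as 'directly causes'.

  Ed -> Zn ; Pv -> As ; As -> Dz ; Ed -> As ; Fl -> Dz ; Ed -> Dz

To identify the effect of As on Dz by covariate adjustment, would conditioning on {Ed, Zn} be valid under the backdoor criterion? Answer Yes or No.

Yes

Backdoor paths from As to Dz (paths whose first edge points into As):
  P1: As <- Ed -> Dz
Condition 1 (no descendant of As in the set): holds — descendants of As are {Dz}; none are in {Ed, Zn}.
Condition 2 (every backdoor path blocked by {Ed, Zn}):
  P1: blocked at fork node Ed ∈ conditioning set.
{Ed, Zn} satisfies the backdoor criterion.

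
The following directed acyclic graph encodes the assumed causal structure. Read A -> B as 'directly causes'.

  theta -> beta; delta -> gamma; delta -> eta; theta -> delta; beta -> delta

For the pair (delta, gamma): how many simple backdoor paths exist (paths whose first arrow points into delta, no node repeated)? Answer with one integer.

0

A backdoor path from delta to gamma is any simple undirected path whose first edge points into delta (i.e. leaves delta via a parent).
Parents of delta: {beta, theta}.
No simple path from any parent of delta reaches gamma without revisiting delta, so there are no backdoor paths.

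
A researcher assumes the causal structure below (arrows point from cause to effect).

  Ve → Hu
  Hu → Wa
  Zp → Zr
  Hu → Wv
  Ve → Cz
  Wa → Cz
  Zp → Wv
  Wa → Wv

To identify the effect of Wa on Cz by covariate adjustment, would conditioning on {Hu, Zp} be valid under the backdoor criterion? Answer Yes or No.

Backdoor paths from Wa to Cz (paths whose first edge points into Wa):
  P1: Wa <- Hu <- Ve -> Cz
Condition 1 (no descendant of Wa in the set): holds — descendants of Wa are {Cz, Wv}; none are in {Hu, Zp}.
Condition 2 (every backdoor path blocked by {Hu, Zp}):
  P1: blocked at chain node Hu ∈ conditioning set.
{Hu, Zp} satisfies the backdoor criterion.

Yes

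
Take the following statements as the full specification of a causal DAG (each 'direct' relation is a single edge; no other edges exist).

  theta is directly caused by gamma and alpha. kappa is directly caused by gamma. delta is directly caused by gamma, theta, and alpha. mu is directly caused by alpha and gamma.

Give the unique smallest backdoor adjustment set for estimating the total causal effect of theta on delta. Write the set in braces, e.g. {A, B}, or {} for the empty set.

{alpha, gamma}

Variables eligible for adjustment (non-descendants of theta, excluding theta and delta): {alpha, gamma, kappa, mu}.
Backdoor paths from theta to delta:
  P1: theta <- alpha -> delta
  P2: theta <- alpha -> mu <- gamma -> delta
  P3: theta <- gamma -> delta
  P4: theta <- gamma -> mu <- alpha -> delta
The empty set is not sufficient: P1 (theta <- alpha -> delta) has no collider blocking it and no conditioned non-collider, so it is open.
Try {alpha, gamma}:
  P1: blocked at fork node alpha ∈ conditioning set.
  P2: blocked at fork node alpha ∈ conditioning set.
  P3: blocked at fork node gamma ∈ conditioning set.
  P4: blocked at fork node gamma ∈ conditioning set.
{alpha, gamma} contains no descendant of theta and blocks every backdoor path.
Every element of {alpha, gamma} is needed (dropping alpha leaves P1 open; dropping gamma leaves P3 open), so no proper subset is valid.
Among all size-2 subsets of the eligible variables, only {alpha, gamma} blocks every backdoor path, so it is the unique smallest valid adjustment set.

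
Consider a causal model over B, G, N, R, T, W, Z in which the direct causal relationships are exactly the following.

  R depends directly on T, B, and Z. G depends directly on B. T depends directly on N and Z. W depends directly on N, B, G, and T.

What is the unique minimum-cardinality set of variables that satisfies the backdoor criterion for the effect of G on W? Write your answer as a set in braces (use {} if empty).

{B}

Variables eligible for adjustment (non-descendants of G, excluding G and W): {B, N, R, T, Z}.
Backdoor paths from G to W:
  P1: G <- B -> R <- Z -> T <- N -> W
  P2: G <- B -> R <- Z -> T -> W
  P3: G <- B -> R <- T <- N -> W
  P4: G <- B -> R <- T -> W
  P5: G <- B -> W
The empty set is not sufficient: P5 (G <- B -> W) has no collider blocking it and no conditioned non-collider, so it is open.
Try {B}:
  P1: blocked at fork node B ∈ conditioning set.
  P2: blocked at fork node B ∈ conditioning set.
  P3: blocked at fork node B ∈ conditioning set.
  P4: blocked at fork node B ∈ conditioning set.
  P5: blocked at fork node B ∈ conditioning set.
{B} contains no descendant of G and blocks every backdoor path.
No other singleton works — e.g. {Z} leaves P5 open — so {B} is the unique smallest valid adjustment set.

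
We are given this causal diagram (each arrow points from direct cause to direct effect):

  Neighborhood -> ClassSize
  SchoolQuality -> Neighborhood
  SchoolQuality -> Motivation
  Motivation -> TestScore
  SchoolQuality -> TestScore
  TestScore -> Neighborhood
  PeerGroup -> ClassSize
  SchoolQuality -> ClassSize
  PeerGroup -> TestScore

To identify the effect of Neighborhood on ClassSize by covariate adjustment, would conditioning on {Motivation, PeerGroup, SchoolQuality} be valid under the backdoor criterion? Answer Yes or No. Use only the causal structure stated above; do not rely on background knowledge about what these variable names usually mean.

Yes

Backdoor paths from Neighborhood to ClassSize (paths whose first edge points into Neighborhood):
  P1: Neighborhood <- SchoolQuality -> Motivation -> TestScore <- PeerGroup -> ClassSize
  P2: Neighborhood <- SchoolQuality -> TestScore <- PeerGroup -> ClassSize
  P3: Neighborhood <- SchoolQuality -> ClassSize
  P4: Neighborhood <- TestScore <- PeerGroup -> ClassSize
  P5: Neighborhood <- TestScore <- SchoolQuality -> ClassSize
  P6: Neighborhood <- TestScore <- Motivation <- SchoolQuality -> ClassSize
Condition 1 (no descendant of Neighborhood in the set): holds — descendants of Neighborhood are {ClassSize}; none are in {Motivation, PeerGroup, SchoolQuality}.
Condition 2 (every backdoor path blocked by {Motivation, PeerGroup, SchoolQuality}):
  P1: blocked at fork node SchoolQuality ∈ conditioning set.
  P2: blocked at fork node SchoolQuality ∈ conditioning set.
  P3: blocked at fork node SchoolQuality ∈ conditioning set.
  P4: blocked at fork node PeerGroup ∈ conditioning set.
  P5: blocked at fork node SchoolQuality ∈ conditioning set.
  P6: blocked at chain node Motivation ∈ conditioning set.
{Motivation, PeerGroup, SchoolQuality} satisfies the backdoor criterion.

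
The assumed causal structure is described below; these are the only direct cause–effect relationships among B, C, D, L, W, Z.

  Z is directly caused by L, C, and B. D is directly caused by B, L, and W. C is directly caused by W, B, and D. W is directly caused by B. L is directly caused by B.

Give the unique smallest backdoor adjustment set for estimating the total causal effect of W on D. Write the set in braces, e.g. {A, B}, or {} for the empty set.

{B}

Variables eligible for adjustment (non-descendants of W, excluding W and D): {B, L}.
Backdoor paths from W to D:
  P1: W <- B -> L -> D
  P2: W <- B -> L -> Z <- C <- D
  P3: W <- B -> D
  P4: W <- B -> C <- D
  P5: W <- B -> C -> Z <- L -> D
  P6: W <- B -> Z <- L -> D
  P7: W <- B -> Z <- C <- D
The empty set is not sufficient: P1 (W <- B -> L -> D) has no collider blocking it and no conditioned non-collider, so it is open.
Try {B}:
  P1: blocked at fork node B ∈ conditioning set.
  P2: blocked at fork node B ∈ conditioning set.
  P3: blocked at fork node B ∈ conditioning set.
  P4: blocked at fork node B ∈ conditioning set.
  P5: blocked at fork node B ∈ conditioning set.
  P6: blocked at fork node B ∈ conditioning set.
  P7: blocked at fork node B ∈ conditioning set.
{B} contains no descendant of W and blocks every backdoor path.
No other singleton works — e.g. {L} leaves P3 open — so {B} is the unique smallest valid adjustment set.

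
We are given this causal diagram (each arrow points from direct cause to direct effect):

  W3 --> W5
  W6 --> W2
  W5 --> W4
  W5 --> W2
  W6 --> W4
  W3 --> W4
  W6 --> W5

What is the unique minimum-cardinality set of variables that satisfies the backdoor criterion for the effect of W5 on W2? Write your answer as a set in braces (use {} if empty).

Variables eligible for adjustment (non-descendants of W5, excluding W5 and W2): {W3, W6}.
Backdoor paths from W5 to W2:
  P1: W5 <- W3 -> W4 <- W6 -> W2
  P2: W5 <- W6 -> W2
The empty set is not sufficient: P2 (W5 <- W6 -> W2) has no collider blocking it and no conditioned non-collider, so it is open.
Try {W6}:
  P1: blocked at collider W4 (neither it nor any descendant is in the conditioning set).
  P2: blocked at fork node W6 ∈ conditioning set.
{W6} contains no descendant of W5 and blocks every backdoor path.
No other singleton works — e.g. {W3} leaves P2 open — so {W6} is the unique smallest valid adjustment set.

{W6}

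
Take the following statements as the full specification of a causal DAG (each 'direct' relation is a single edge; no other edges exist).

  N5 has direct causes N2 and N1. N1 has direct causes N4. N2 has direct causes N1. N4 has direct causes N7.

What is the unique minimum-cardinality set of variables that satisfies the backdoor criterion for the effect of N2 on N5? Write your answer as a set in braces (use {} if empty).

Variables eligible for adjustment (non-descendants of N2, excluding N2 and N5): {N1, N4, N7}.
Backdoor paths from N2 to N5:
  P1: N2 <- N1 -> N5
The empty set is not sufficient: P1 (N2 <- N1 -> N5) has no collider blocking it and no conditioned non-collider, so it is open.
Try {N1}:
  P1: blocked at fork node N1 ∈ conditioning set.
{N1} contains no descendant of N2 and blocks every backdoor path.
No other singleton works — e.g. {N7} leaves P1 open — so {N1} is the unique smallest valid adjustment set.

{N1}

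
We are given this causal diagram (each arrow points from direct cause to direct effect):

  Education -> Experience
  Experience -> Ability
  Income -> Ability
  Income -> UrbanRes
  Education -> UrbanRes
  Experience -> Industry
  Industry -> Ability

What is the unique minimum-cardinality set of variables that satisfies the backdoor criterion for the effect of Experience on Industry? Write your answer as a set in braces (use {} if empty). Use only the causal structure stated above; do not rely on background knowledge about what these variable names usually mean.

{}

Variables eligible for adjustment (non-descendants of Experience, excluding Experience and Industry): {Education, Income, UrbanRes}.
Backdoor paths from Experience to Industry:
  P1: Experience <- Education -> UrbanRes <- Income -> Ability <- Industry
Each backdoor path contains an unconditioned collider, so every path is already blocked with the empty conditioning set:
  P1: blocked at collider UrbanRes (neither it nor any descendant is in the conditioning set).
The empty set is therefore the unique smallest valid set.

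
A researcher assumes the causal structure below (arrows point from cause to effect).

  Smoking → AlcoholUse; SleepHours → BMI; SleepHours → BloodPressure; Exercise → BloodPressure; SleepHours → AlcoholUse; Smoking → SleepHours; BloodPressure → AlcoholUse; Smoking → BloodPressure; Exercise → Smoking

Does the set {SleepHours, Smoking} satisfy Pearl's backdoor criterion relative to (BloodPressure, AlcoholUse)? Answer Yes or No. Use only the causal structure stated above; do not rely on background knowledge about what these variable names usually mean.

Backdoor paths from BloodPressure to AlcoholUse (paths whose first edge points into BloodPressure):
  P1: BloodPressure <- Exercise -> Smoking -> SleepHours -> AlcoholUse
  P2: BloodPressure <- Exercise -> Smoking -> AlcoholUse
  P3: BloodPressure <- Smoking -> SleepHours -> AlcoholUse
  P4: BloodPressure <- Smoking -> AlcoholUse
  P5: BloodPressure <- SleepHours <- Smoking -> AlcoholUse
  P6: BloodPressure <- SleepHours -> AlcoholUse
Condition 1 (no descendant of BloodPressure in the set): holds — descendants of BloodPressure are {AlcoholUse}; none are in {SleepHours, Smoking}.
Condition 2 (every backdoor path blocked by {SleepHours, Smoking}):
  P1: blocked at chain node Smoking ∈ conditioning set.
  P2: blocked at chain node Smoking ∈ conditioning set.
  P3: blocked at fork node Smoking ∈ conditioning set.
  P4: blocked at fork node Smoking ∈ conditioning set.
  P5: blocked at chain node SleepHours ∈ conditioning set.
  P6: blocked at fork node SleepHours ∈ conditioning set.
{SleepHours, Smoking} satisfies the backdoor criterion.

Yes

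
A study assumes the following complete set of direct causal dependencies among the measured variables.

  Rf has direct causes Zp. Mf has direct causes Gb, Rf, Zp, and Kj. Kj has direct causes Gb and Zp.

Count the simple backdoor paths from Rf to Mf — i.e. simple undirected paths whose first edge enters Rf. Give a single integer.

A backdoor path from Rf to Mf is any simple undirected path whose first edge points into Rf (i.e. leaves Rf via a parent).
Parents of Rf: {Zp}.
Enumerating:
  P1: Rf <- Zp -> Kj <- Gb -> Mf
  P2: Rf <- Zp -> Kj -> Mf
  P3: Rf <- Zp -> Mf
That exhausts the simple backdoor paths. Count: 3.

3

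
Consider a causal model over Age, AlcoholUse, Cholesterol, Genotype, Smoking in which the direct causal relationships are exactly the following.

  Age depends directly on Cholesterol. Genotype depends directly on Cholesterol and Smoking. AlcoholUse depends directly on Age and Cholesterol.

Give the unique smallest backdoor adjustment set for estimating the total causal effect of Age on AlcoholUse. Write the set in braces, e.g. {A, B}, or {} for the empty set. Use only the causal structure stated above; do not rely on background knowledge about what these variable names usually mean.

Variables eligible for adjustment (non-descendants of Age, excluding Age and AlcoholUse): {Cholesterol, Genotype, Smoking}.
Backdoor paths from Age to AlcoholUse:
  P1: Age <- Cholesterol -> AlcoholUse
The empty set is not sufficient: P1 (Age <- Cholesterol -> AlcoholUse) has no collider blocking it and no conditioned non-collider, so it is open.
Try {Cholesterol}:
  P1: blocked at fork node Cholesterol ∈ conditioning set.
{Cholesterol} contains no descendant of Age and blocks every backdoor path.
No other singleton works — e.g. {Smoking} leaves P1 open — so {Cholesterol} is the unique smallest valid adjustment set.

{Cholesterol}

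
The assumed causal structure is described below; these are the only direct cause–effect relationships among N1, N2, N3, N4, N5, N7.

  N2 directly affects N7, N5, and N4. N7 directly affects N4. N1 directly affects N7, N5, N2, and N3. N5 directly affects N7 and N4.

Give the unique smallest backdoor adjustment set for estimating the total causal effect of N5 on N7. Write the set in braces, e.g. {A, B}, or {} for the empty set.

{N1, N2}

Variables eligible for adjustment (non-descendants of N5, excluding N5 and N7): {N1, N2, N3}.
Backdoor paths from N5 to N7:
  P1: N5 <- N1 -> N2 -> N7
  P2: N5 <- N1 -> N2 -> N4 <- N7
  P3: N5 <- N1 -> N7
  P4: N5 <- N2 <- N1 -> N7
  P5: N5 <- N2 -> N7
  P6: N5 <- N2 -> N4 <- N7
The empty set is not sufficient: P1 (N5 <- N1 -> N2 -> N7) has no collider blocking it and no conditioned non-collider, so it is open.
Try {N1, N2}:
  P1: blocked at fork node N1 ∈ conditioning set.
  P2: blocked at fork node N1 ∈ conditioning set.
  P3: blocked at fork node N1 ∈ conditioning set.
  P4: blocked at chain node N2 ∈ conditioning set.
  P5: blocked at fork node N2 ∈ conditioning set.
  P6: blocked at fork node N2 ∈ conditioning set.
{N1, N2} contains no descendant of N5 and blocks every backdoor path.
Every element of {N1, N2} is needed (dropping N1 leaves P3 open; dropping N2 leaves P5 open), so no proper subset is valid.
Among all size-2 subsets of the eligible variables, only {N1, N2} blocks every backdoor path, so it is the unique smallest valid adjustment set.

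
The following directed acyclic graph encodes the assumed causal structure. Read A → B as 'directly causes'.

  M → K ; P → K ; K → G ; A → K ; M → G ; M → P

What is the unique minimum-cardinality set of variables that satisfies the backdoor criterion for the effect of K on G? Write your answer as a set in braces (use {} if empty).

{M}

Variables eligible for adjustment (non-descendants of K, excluding K and G): {A, M, P}.
Backdoor paths from K to G:
  P1: K <- M -> G
  P2: K <- P <- M -> G
The empty set is not sufficient: P1 (K <- M -> G) has no collider blocking it and no conditioned non-collider, so it is open.
Try {M}:
  P1: blocked at fork node M ∈ conditioning set.
  P2: blocked at fork node M ∈ conditioning set.
{M} contains no descendant of K and blocks every backdoor path.
No other singleton works — e.g. {A} leaves P1 open — so {M} is the unique smallest valid adjustment set.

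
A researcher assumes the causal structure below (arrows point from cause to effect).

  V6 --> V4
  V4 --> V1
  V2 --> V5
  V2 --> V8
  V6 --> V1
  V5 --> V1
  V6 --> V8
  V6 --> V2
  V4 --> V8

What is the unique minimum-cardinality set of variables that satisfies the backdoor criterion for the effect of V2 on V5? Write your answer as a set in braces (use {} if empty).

{}

Variables eligible for adjustment (non-descendants of V2, excluding V2 and V5): {V4, V6}.
Backdoor paths from V2 to V5:
  P1: V2 <- V6 -> V4 -> V1 <- V5
  P2: V2 <- V6 -> V8 <- V4 -> V1 <- V5
  P3: V2 <- V6 -> V1 <- V5
Each backdoor path contains an unconditioned collider, so every path is already blocked with the empty conditioning set:
  P1: blocked at collider V1 (neither it nor any descendant is in the conditioning set).
  P2: blocked at collider V8 (neither it nor any descendant is in the conditioning set).
  P3: blocked at collider V1 (neither it nor any descendant is in the conditioning set).
The empty set is therefore the unique smallest valid set.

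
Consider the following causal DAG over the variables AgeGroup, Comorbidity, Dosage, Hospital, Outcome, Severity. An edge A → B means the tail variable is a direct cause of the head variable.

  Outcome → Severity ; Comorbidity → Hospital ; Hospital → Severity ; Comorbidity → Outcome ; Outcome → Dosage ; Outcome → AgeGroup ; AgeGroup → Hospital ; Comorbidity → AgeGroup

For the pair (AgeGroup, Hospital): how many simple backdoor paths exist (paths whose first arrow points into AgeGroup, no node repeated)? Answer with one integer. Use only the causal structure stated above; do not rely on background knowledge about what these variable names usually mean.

4

A backdoor path from AgeGroup to Hospital is any simple undirected path whose first edge points into AgeGroup (i.e. leaves AgeGroup via a parent).
Parents of AgeGroup: {Comorbidity, Outcome}.
Enumerating:
  P1: AgeGroup <- Comorbidity -> Outcome -> Severity <- Hospital
  P2: AgeGroup <- Comorbidity -> Hospital
  P3: AgeGroup <- Outcome <- Comorbidity -> Hospital
  P4: AgeGroup <- Outcome -> Severity <- Hospital
That exhausts the simple backdoor paths. Count: 4.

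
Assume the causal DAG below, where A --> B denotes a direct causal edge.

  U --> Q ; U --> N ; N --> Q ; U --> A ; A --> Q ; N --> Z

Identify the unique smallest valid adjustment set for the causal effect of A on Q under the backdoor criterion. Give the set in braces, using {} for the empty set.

Variables eligible for adjustment (non-descendants of A, excluding A and Q): {N, U, Z}.
Backdoor paths from A to Q:
  P1: A <- U -> N -> Q
  P2: A <- U -> Q
The empty set is not sufficient: P1 (A <- U -> N -> Q) has no collider blocking it and no conditioned non-collider, so it is open.
Try {U}:
  P1: blocked at fork node U ∈ conditioning set.
  P2: blocked at fork node U ∈ conditioning set.
{U} contains no descendant of A and blocks every backdoor path.
No other singleton works — e.g. {N} leaves P2 open — so {U} is the unique smallest valid adjustment set.

{U}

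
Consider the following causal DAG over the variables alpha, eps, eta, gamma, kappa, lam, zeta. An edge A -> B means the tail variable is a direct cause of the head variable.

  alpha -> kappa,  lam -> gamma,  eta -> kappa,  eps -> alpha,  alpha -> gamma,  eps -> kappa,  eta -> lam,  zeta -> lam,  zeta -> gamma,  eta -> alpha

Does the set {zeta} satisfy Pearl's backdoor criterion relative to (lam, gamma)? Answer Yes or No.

No

Backdoor paths from lam to gamma (paths whose first edge points into lam):
  P1: lam <- eta -> alpha -> gamma
  P2: lam <- eta -> kappa <- eps -> alpha -> gamma
  P3: lam <- eta -> kappa <- alpha -> gamma
  P4: lam <- zeta -> gamma
Condition 1 (no descendant of lam in the set): holds — descendants of lam are {gamma}; none are in {zeta}.
Condition 2 (every backdoor path blocked by {zeta}):
  P1: open — no interior node is in the conditioning set.
  P2: blocked at collider kappa (neither it nor any descendant is in the conditioning set).
  P3: blocked at collider kappa (neither it nor any descendant is in the conditioning set).
  P4: blocked at fork node zeta ∈ conditioning set.
{zeta} does not satisfy the backdoor criterion.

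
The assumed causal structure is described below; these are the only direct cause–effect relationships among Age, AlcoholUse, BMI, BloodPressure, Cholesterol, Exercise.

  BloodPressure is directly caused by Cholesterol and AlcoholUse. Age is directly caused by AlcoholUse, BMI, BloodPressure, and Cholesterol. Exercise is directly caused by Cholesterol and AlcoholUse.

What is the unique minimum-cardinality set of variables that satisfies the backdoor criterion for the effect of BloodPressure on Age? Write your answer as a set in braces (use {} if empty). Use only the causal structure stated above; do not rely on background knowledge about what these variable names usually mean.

Variables eligible for adjustment (non-descendants of BloodPressure, excluding BloodPressure and Age): {AlcoholUse, BMI, Cholesterol, Exercise}.
Backdoor paths from BloodPressure to Age:
  P1: BloodPressure <- Cholesterol -> Exercise <- AlcoholUse -> Age
  P2: BloodPressure <- Cholesterol -> Age
  P3: BloodPressure <- AlcoholUse -> Exercise <- Cholesterol -> Age
  P4: BloodPressure <- AlcoholUse -> Age
The empty set is not sufficient: P2 (BloodPressure <- Cholesterol -> Age) has no collider blocking it and no conditioned non-collider, so it is open.
Try {AlcoholUse, Cholesterol}:
  P1: blocked at fork node Cholesterol ∈ conditioning set.
  P2: blocked at fork node Cholesterol ∈ conditioning set.
  P3: blocked at fork node AlcoholUse ∈ conditioning set.
  P4: blocked at fork node AlcoholUse ∈ conditioning set.
{AlcoholUse, Cholesterol} contains no descendant of BloodPressure and blocks every backdoor path.
Every element of {AlcoholUse, Cholesterol} is needed (dropping AlcoholUse leaves P4 open; dropping Cholesterol leaves P2 open), so no proper subset is valid.
Among all size-2 subsets of the eligible variables, only {AlcoholUse, Cholesterol} blocks every backdoor path, so it is the unique smallest valid adjustment set.

{AlcoholUse, Cholesterol}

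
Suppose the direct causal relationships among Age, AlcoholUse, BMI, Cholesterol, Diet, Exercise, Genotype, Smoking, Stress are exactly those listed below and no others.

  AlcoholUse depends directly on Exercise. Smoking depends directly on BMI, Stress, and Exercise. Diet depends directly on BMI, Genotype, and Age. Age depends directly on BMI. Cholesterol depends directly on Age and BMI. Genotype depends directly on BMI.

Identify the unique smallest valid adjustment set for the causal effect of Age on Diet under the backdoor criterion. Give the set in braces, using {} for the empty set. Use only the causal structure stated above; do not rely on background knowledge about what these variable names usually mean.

{BMI}

Variables eligible for adjustment (non-descendants of Age, excluding Age and Diet): {AlcoholUse, BMI, Exercise, Genotype, Smoking, Stress}.
Backdoor paths from Age to Diet:
  P1: Age <- BMI -> Genotype -> Diet
  P2: Age <- BMI -> Diet
The empty set is not sufficient: P1 (Age <- BMI -> Genotype -> Diet) has no collider blocking it and no conditioned non-collider, so it is open.
Try {BMI}:
  P1: blocked at fork node BMI ∈ conditioning set.
  P2: blocked at fork node BMI ∈ conditioning set.
{BMI} contains no descendant of Age and blocks every backdoor path.
No other singleton works — e.g. {Stress} leaves P1 open — so {BMI} is the unique smallest valid adjustment set.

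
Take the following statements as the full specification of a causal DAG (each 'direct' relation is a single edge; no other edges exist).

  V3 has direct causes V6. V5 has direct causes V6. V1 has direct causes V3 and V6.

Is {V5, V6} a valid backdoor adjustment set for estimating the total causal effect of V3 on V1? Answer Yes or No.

Yes

Backdoor paths from V3 to V1 (paths whose first edge points into V3):
  P1: V3 <- V6 -> V1
Condition 1 (no descendant of V3 in the set): holds — descendants of V3 are {V1}; none are in {V5, V6}.
Condition 2 (every backdoor path blocked by {V5, V6}):
  P1: blocked at fork node V6 ∈ conditioning set.
{V5, V6} satisfies the backdoor criterion.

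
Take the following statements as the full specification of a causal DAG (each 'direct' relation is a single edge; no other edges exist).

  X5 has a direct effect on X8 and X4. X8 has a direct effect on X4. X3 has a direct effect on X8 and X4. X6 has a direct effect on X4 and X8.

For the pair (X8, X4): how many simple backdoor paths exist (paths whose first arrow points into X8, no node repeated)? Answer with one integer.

3

A backdoor path from X8 to X4 is any simple undirected path whose first edge points into X8 (i.e. leaves X8 via a parent).
Parents of X8: {X3, X5, X6}.
Enumerating:
  P1: X8 <- X6 -> X4
  P2: X8 <- X3 -> X4
  P3: X8 <- X5 -> X4
That exhausts the simple backdoor paths. Count: 3.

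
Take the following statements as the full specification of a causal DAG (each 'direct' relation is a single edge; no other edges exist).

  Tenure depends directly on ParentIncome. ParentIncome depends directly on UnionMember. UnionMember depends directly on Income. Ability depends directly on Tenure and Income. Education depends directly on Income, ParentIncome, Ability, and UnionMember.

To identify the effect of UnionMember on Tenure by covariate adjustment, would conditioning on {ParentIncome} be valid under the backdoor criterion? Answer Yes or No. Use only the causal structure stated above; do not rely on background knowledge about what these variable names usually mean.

Backdoor paths from UnionMember to Tenure (paths whose first edge points into UnionMember):
  P1: UnionMember <- Income -> Ability <- Tenure
  P2: UnionMember <- Income -> Ability -> Education <- ParentIncome -> Tenure
  P3: UnionMember <- Income -> Education <- ParentIncome -> Tenure
  P4: UnionMember <- Income -> Education <- Ability <- Tenure
Condition 1 (no descendant of UnionMember in the set): FAILS — ParentIncome is a descendant of UnionMember.
Condition 2 (every backdoor path blocked by {ParentIncome}):
  P1: blocked at collider Ability (neither it nor any descendant is in the conditioning set).
  P2: blocked at collider Education (neither it nor any descendant is in the conditioning set).
  P3: blocked at collider Education (neither it nor any descendant is in the conditioning set).
  P4: blocked at collider Education (neither it nor any descendant is in the conditioning set).
{ParentIncome} does not satisfy the backdoor criterion.

No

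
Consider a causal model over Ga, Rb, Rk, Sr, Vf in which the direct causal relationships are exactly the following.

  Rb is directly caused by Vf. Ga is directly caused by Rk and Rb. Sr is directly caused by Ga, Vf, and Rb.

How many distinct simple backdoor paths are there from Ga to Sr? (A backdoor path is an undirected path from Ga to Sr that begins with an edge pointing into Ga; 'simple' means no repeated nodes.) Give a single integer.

2

A backdoor path from Ga to Sr is any simple undirected path whose first edge points into Ga (i.e. leaves Ga via a parent).
Parents of Ga: {Rb, Rk}.
Enumerating:
  P1: Ga <- Rb <- Vf -> Sr
  P2: Ga <- Rb -> Sr
That exhausts the simple backdoor paths. Count: 2.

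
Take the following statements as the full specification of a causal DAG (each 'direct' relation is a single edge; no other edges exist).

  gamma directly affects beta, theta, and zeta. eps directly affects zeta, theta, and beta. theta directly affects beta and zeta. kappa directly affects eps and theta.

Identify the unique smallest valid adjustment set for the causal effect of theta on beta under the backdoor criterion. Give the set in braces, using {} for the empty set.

Variables eligible for adjustment (non-descendants of theta, excluding theta and beta): {eps, gamma, kappa}.
Backdoor paths from theta to beta:
  P1: theta <- kappa -> eps -> beta
  P2: theta <- kappa -> eps -> zeta <- gamma -> beta
  P3: theta <- gamma -> beta
  P4: theta <- gamma -> zeta <- eps -> beta
  P5: theta <- eps -> beta
  P6: theta <- eps -> zeta <- gamma -> beta
The empty set is not sufficient: P1 (theta <- kappa -> eps -> beta) has no collider blocking it and no conditioned non-collider, so it is open.
Try {eps, gamma}:
  P1: blocked at chain node eps ∈ conditioning set.
  P2: blocked at chain node eps ∈ conditioning set.
  P3: blocked at fork node gamma ∈ conditioning set.
  P4: blocked at fork node gamma ∈ conditioning set.
  P5: blocked at fork node eps ∈ conditioning set.
  P6: blocked at fork node eps ∈ conditioning set.
{eps, gamma} contains no descendant of theta and blocks every backdoor path.
Every element of {eps, gamma} is needed (dropping eps leaves P1 open; dropping gamma leaves P3 open), so no proper subset is valid.
Among all size-2 subsets of the eligible variables, only {eps, gamma} blocks every backdoor path, so it is the unique smallest valid adjustment set.

{eps, gamma}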